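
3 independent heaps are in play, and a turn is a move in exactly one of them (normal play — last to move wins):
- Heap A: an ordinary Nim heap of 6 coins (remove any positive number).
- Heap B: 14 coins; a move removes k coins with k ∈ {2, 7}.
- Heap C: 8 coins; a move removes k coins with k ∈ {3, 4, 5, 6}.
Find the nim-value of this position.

4

Heap A is a plain Nim heap of size 6, so its Grundy value is 6.
Build the Grundy sequence for heap B with g(k) = mex{g(k−s) : s ∈ {2, 7}, s ≤ k}:
k:     0  1  2  3  4  5  6  7  8  9 10 11 12 13 14
g(k):  0  0  1  1  0  0  1  1  2  0  0  1  1  0  0
So g(14) = 0.
Build the Grundy sequence for heap C with g(k) = mex{g(k−s) : s ∈ {3, 4, 5, 6}, s ≤ k}:
g(0) = mex{} = 0
g(1) = mex{} = 0
g(2) = mex{} = 0
g(3) = mex{0} = 1
g(4) = mex{0} = 1
g(5) = mex{0} = 1
g(6) = mex{0,1} = 2
g(7) = mex{0,1} = 2
g(8) = mex{0,1} = 2
So g(8) = 2.
By the Sprague-Grundy theorem, the Grundy value of a sum of independent games is the XOR of the component values.
Combined value = 6 XOR 0 XOR 2 = 4.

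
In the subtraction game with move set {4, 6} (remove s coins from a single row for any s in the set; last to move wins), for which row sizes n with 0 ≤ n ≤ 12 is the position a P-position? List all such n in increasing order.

0, 1, 2, 3, 10, 11, 12

Compute g(0), g(1), … for moves {4, 6}:
k:     0  1  2  3  4  5  6  7  8  9 10 11 12
g(k):  0  0  0  0  1  1  1  1  2  2  0  0  0
The P-positions (g = 0) in 0..12 are 0, 1, 2, 3, 10, 11, 12.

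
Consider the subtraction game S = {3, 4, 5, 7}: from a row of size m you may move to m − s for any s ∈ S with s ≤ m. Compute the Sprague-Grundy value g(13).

Compute g(0), g(1), … for moves {3, 4, 5, 7}:
g(0) = mex{} = 0
g(1) = mex{} = 0
g(2) = mex{} = 0
g(3) = mex{0} = 1
g(4) = mex{0} = 1
g(5) = mex{0} = 1
g(6) = mex{0,1} = 2
g(7) = mex{0,1} = 2
g(8) = mex{0,1} = 2
g(9) = mex{0,1,2} = 3
g(10) = mex{1,2} = 0
g(11) = mex{1,2} = 0
g(12) = mex{1,2,3} = 0
g(13) = mex{0,2,3} = 1
So g(13) = 1.

1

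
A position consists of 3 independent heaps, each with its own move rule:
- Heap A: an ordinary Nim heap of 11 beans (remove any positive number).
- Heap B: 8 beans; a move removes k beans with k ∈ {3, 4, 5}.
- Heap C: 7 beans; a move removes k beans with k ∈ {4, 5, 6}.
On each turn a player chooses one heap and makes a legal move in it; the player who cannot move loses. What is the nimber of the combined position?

10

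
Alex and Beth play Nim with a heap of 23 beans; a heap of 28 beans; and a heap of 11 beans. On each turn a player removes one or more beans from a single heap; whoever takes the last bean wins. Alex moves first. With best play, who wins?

Beth wins

Compute the nim-sum pairwise:
23 XOR 28 = 11
11 XOR 11 = 0
The nim-sum is 0, so this is a P-position: the player to move is in a losing position under optimal play; Alex is about to move from it and so loses — Beth wins.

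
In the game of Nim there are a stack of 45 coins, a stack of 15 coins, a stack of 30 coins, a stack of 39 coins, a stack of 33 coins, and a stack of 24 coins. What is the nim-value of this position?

34

Nim-sum: 45 XOR 15 XOR 30 XOR 39 XOR 33 XOR 24 = 34.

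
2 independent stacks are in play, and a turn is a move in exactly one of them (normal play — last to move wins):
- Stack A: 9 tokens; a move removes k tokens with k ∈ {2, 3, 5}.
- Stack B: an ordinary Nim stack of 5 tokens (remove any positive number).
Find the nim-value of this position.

For stack A, compute g(0), g(1), … with moves {2, 3, 5}:
k:     0  1  2  3  4  5  6  7  8  9
g(k):  0  0  1  1  2  2  3  0  0  1
So g(9) = 1.
Stack B is a plain Nim stack of size 5, so its Grundy value is 5.
By the Sprague-Grundy theorem, the Grundy value of a sum of independent games is the XOR of the component values.
Combined value = 1 XOR 5 = 4.

4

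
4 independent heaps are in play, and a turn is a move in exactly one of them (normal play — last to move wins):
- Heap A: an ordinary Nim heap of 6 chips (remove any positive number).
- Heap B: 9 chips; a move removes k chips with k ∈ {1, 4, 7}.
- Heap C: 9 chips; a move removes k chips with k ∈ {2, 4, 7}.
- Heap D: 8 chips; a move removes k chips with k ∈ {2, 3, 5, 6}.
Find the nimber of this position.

7

Heap A is a plain Nim heap of size 6, so its Grundy value is 6.
For heap B, compute g(0), g(1), … with moves {1, 4, 7}:
k:     0  1  2  3  4  5  6  7  8  9
g(k):  0  1  0  1  2  0  1  2  0  1
So g(9) = 1.
Build the Grundy sequence for heap C with g(k) = mex{g(k−s) : s ∈ {2, 4, 7}, s ≤ k}:
g(0) = mex{} = 0
g(1) = mex{} = 0
g(2) = mex{0} = 1
g(3) = mex{0} = 1
g(4) = mex{0,1} = 2
g(5) = mex{0,1} = 2
g(6) = mex{1,2} = 0
g(7) = mex{0,1,2} = 3
g(8) = mex{0,2} = 1
g(9) = mex{1,2,3} = 0
So g(9) = 0.
For heap D, compute g(0), g(1), … with moves {2, 3, 5, 6}:
g(0) = mex{} = 0
g(1) = mex{} = 0
g(2) = mex{0} = 1
g(3) = mex{0} = 1
g(4) = mex{0,1} = 2
g(5) = mex{0,1} = 2
g(6) = mex{0,1,2} = 3
g(7) = mex{0,1,2} = 3
g(8) = mex{1,2,3} = 0
So g(8) = 0.
The value of a disjunctive sum is the nim-sum of the parts.
Combined value = 6 ⊕ 1 ⊕ 0 ⊕ 0 = 7.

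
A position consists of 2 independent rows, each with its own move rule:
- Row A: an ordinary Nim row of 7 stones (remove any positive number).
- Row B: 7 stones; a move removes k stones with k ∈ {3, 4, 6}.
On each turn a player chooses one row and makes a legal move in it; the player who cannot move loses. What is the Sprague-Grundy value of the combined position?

Row A is a plain Nim row of size 7, so its Grundy value is 7.
For row B, compute g(0), g(1), … with moves {3, 4, 6}:
g(0) = mex{} = 0
g(1) = mex{} = 0
g(2) = mex{} = 0
g(3) = mex{0} = 1
g(4) = mex{0} = 1
g(5) = mex{0} = 1
g(6) = mex{0,1} = 2
g(7) = mex{0,1} = 2
So g(7) = 2.
The value of a disjunctive sum is the nim-sum of the parts.
Combined value = 7 ⊕ 2 = 5.

5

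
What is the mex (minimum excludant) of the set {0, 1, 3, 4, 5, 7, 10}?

The values 0, 1 are all present; 2 is the first non-negative integer missing from the set.

2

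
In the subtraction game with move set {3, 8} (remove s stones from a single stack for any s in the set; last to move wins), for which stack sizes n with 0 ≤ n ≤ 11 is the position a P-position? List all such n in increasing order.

0, 1, 2, 6, 7, 11

Grundy values for subtraction set {3, 8}:
g(0) = mex{} = 0
g(1) = mex{} = 0
g(2) = mex{} = 0
g(3) = mex{0} = 1
g(4) = mex{0} = 1
g(5) = mex{0} = 1
g(6) = mex{1} = 0
g(7) = mex{1} = 0
g(8) = mex{0,1} = 2
g(9) = mex{0} = 1
g(10) = mex{0} = 1
g(11) = mex{1,2} = 0
The P-positions (g = 0) in 0..11 are 0, 1, 2, 6, 7, 11.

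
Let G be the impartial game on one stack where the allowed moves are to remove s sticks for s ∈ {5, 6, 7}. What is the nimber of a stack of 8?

1

Compute g(0), g(1), … for moves {5, 6, 7}:
g(0) = mex{} = 0
g(1) = mex{} = 0
g(2) = mex{} = 0
g(3) = mex{} = 0
g(4) = mex{} = 0
g(5) = mex{0} = 1
g(6) = mex{0} = 1
g(7) = mex{0} = 1
g(8) = mex{0} = 1
So g(8) = 1.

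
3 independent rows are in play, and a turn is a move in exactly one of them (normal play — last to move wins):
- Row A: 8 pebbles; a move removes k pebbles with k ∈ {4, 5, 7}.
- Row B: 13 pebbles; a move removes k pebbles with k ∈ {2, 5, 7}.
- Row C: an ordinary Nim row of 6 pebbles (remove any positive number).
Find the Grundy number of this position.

Build the Grundy sequence for row A with g(k) = mex{g(k−s) : s ∈ {4, 5, 7}, s ≤ k}:
k:     0  1  2  3  4  5  6  7  8
g(k):  0  0  0  0  1  1  1  1  2
So g(8) = 2.
Grundy values for row B (subtraction set {2, 5, 7}):
k:     0  1  2  3  4  5  6  7  8  9 10 11 12 13
g(k):  0  0  1  1  0  2  1  3  2  2  0  3  1  0
So g(13) = 0.
Row C is a plain Nim row of size 6, so its Grundy value is 6.
The value of a disjunctive sum is the nim-sum of the parts.
Combined value = 2 XOR 0 XOR 6 = 4.

4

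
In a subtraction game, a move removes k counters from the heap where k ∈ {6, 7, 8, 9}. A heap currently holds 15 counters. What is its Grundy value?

0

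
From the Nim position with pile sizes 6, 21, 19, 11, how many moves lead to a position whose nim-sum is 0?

1

Nim-sum: 6 ⊕ 21 ⊕ 19 ⊕ 11 = 11.
The overall nim-sum is X = 11. A pile of size p has a winning move iff p XOR X < p (reduce it to p XOR X).
  6: 6 XOR 11 = 13 ≥ 6 — no move.
  21: 21 XOR 11 = 30 ≥ 21 — no move.
  19: 19 XOR 11 = 24 ≥ 19 — no move.
  11: 11 XOR 11 = 0 < 11 — winning move (to 0).
That gives 1 winning move.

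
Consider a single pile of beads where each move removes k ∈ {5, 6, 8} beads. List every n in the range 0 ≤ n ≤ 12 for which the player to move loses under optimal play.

Grundy values for subtraction set {5, 6, 8}:
k:     0  1  2  3  4  5  6  7  8  9 10 11 12
g(k):  0  0  0  0  0  1  1  1  1  1  2  2  2
The P-positions (g = 0) in 0..12 are 0, 1, 2, 3, 4.

0, 1, 2, 3, 4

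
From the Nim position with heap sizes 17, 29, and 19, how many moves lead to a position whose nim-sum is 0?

3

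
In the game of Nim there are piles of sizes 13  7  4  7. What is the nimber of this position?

9

Write each in binary and XOR column by column:
  1101  (13)
  0111  (7)
  0100  (4)
  0111  (7)
  ----
  1001  (9)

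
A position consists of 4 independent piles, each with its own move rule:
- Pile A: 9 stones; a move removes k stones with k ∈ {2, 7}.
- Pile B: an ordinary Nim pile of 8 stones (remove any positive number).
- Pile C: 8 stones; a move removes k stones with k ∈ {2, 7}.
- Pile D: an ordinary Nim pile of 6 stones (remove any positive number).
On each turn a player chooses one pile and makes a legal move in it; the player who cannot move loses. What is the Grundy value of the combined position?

For pile A, compute g(0), g(1), … with moves {2, 7}:
k:     0  1  2  3  4  5  6  7  8  9
g(k):  0  0  1  1  0  0  1  1  2  0
So g(9) = 0.
Pile B is a plain Nim pile of size 8, so its Grundy value is 8.
For pile C, compute g(0), g(1), … with moves {2, 7}:
g(0) = mex{} = 0
g(1) = mex{} = 0
g(2) = mex{0} = 1
g(3) = mex{0} = 1
g(4) = mex{1} = 0
g(5) = mex{1} = 0
g(6) = mex{0} = 1
g(7) = mex{0} = 1
g(8) = mex{0,1} = 2
So g(8) = 2.
Pile D is a plain Nim pile of size 6, so its Grundy value is 6.
The value of a disjunctive sum is the nim-sum of the parts.
Combined value = 0 XOR 8 XOR 2 XOR 6 = 12.

12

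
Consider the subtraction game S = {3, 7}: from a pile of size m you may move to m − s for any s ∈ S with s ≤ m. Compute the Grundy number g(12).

Grundy values for subtraction set {3, 7}:
k:     0  1  2  3  4  5  6  7  8  9 10 11 12
g(k):  0  0  0  1  1  1  0  2  2  1  0  0  0
So g(12) = 0.

0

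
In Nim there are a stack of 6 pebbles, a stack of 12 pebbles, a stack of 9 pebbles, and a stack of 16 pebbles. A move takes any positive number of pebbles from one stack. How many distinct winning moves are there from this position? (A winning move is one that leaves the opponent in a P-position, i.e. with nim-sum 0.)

1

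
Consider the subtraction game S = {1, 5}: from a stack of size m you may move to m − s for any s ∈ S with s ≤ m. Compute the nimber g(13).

Grundy values for subtraction set {1, 5}:
g(0) = mex{} = 0
g(1) = mex{0} = 1
g(2) = mex{1} = 0
g(3) = mex{0} = 1
g(4) = mex{1} = 0
g(5) = mex{0} = 1
g(6) = mex{1} = 0
g(7) = mex{0} = 1
g(8) = mex{1} = 0
g(9) = mex{0} = 1
g(10) = mex{1} = 0
g(11) = mex{0} = 1
g(12) = mex{1} = 0
g(13) = mex{0} = 1
So g(13) = 1.

1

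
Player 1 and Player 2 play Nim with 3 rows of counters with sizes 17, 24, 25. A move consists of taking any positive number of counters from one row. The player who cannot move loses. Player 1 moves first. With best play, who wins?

Player 1 wins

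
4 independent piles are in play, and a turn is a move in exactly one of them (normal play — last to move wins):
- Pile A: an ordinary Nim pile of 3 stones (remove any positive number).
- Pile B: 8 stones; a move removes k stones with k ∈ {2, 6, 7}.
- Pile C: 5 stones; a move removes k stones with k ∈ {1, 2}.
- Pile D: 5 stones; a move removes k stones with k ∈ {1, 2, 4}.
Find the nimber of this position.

1

Pile A is a plain Nim pile of size 3, so its Grundy value is 3.
Build the Grundy sequence for pile B with g(k) = mex{g(k−s) : s ∈ {2, 6, 7}, s ≤ k}:
k:     0  1  2  3  4  5  6  7  8
g(k):  0  0  1  1  0  0  1  1  2
So g(8) = 2.
Build the Grundy sequence for pile C with g(k) = mex{g(k−s) : s ∈ {1, 2}, s ≤ k}:
k:     0  1  2  3  4  5
g(k):  0  1  2  0  1  2
So g(5) = 2.
Build the Grundy sequence for pile D with g(k) = mex{g(k−s) : s ∈ {1, 2, 4}, s ≤ k}:
k:     0  1  2  3  4  5
g(k):  0  1  2  0  1  2
So g(5) = 2.
By the Sprague-Grundy theorem, the Grundy value of a sum of independent games is the XOR of the component values.
Combined value = 3 XOR 2 XOR 2 XOR 2 = 1.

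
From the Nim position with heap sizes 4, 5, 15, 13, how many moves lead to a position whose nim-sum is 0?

Nim-sum: 4 ^ 5 ^ 15 ^ 13 = 3.
The overall nim-sum is X = 3. A heap of size p has a winning move iff p XOR X < p (reduce it to p XOR X).
  4: 4 XOR 3 = 7 ≥ 4 — no move.
  5: 5 XOR 3 = 6 ≥ 5 — no move.
  15: 15 XOR 3 = 12 < 15 — winning move (to 12).
  13: 13 XOR 3 = 14 ≥ 13 — no move.
That gives 1 winning move.

1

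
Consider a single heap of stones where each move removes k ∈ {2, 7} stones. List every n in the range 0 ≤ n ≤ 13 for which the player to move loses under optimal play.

0, 1, 4, 5, 9, 10, 13

Grundy values for subtraction set {2, 7}:
k:     0  1  2  3  4  5  6  7  8  9 10 11 12 13
g(k):  0  0  1  1  0  0  1  1  2  0  0  1  1  0
The P-positions (g = 0) in 0..13 are 0, 1, 4, 5, 9, 10, 13.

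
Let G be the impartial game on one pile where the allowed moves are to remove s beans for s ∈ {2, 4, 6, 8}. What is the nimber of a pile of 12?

1

Build the Grundy sequence with g(k) = mex{g(k−s) : s ∈ {2, 4, 6, 8}, s ≤ k}:
g(0) = mex{} = 0
g(1) = mex{} = 0
g(2) = mex{0} = 1
g(3) = mex{0} = 1
g(4) = mex{0,1} = 2
g(5) = mex{0,1} = 2
g(6) = mex{0,1,2} = 3
g(7) = mex{0,1,2} = 3
g(8) = mex{0,1,2,3} = 4
g(9) = mex{0,1,2,3} = 4
g(10) = mex{1,2,3,4} = 0
g(11) = mex{1,2,3,4} = 0
g(12) = mex{0,2,3,4} = 1
So g(12) = 1.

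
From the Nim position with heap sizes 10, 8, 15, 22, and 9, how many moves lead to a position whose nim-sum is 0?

Nim-sum: 10 ⊕ 8 ⊕ 15 ⊕ 22 ⊕ 9 = 18.
The overall nim-sum is X = 18. A heap of size p has a winning move iff p XOR X < p (reduce it to p XOR X).
  10: 10 XOR 18 = 24 ≥ 10 — no move.
  8: 8 XOR 18 = 26 ≥ 8 — no move.
  15: 15 XOR 18 = 29 ≥ 15 — no move.
  22: 22 XOR 18 = 4 < 22 — winning move (to 4).
  9: 9 XOR 18 = 27 ≥ 9 — no move.
That gives 1 winning move.

1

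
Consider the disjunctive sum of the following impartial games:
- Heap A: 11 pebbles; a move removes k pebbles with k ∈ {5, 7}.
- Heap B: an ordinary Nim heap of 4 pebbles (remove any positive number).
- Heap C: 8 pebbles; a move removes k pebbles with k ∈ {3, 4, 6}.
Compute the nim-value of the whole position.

For heap A, compute g(0), g(1), … with moves {5, 7}:
k:     0  1  2  3  4  5  6  7  8  9 10 11
g(k):  0  0  0  0  0  1  1  1  1  1  2  2
So g(11) = 2.
Heap B is a plain Nim heap of size 4, so its Grundy value is 4.
For heap C, compute g(0), g(1), … with moves {3, 4, 6}:
k:     0  1  2  3  4  5  6  7  8
g(k):  0  0  0  1  1  1  2  2  2
So g(8) = 2.
The value of a disjunctive sum is the nim-sum of the parts.
Combined value = 2 XOR 4 XOR 2 = 4.

4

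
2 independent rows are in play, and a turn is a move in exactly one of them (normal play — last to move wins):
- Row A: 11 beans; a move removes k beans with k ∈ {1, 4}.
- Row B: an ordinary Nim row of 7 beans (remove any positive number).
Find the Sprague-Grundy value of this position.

Build the Grundy sequence for row A with g(k) = mex{g(k−s) : s ∈ {1, 4}, s ≤ k}:
g(0) = mex{} = 0
g(1) = mex{0} = 1
g(2) = mex{1} = 0
g(3) = mex{0} = 1
g(4) = mex{0,1} = 2
g(5) = mex{1,2} = 0
g(6) = mex{0} = 1
g(7) = mex{1} = 0
g(8) = mex{0,2} = 1
g(9) = mex{0,1} = 2
g(10) = mex{1,2} = 0
g(11) = mex{0} = 1
So g(11) = 1.
Row B is a plain Nim row of size 7, so its Grundy value is 7.
The value of a disjunctive sum is the nim-sum of the parts.
Combined value = 1 XOR 7 = 6.

6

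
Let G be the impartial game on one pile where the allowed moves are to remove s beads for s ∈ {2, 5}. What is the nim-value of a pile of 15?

0

Build the Grundy sequence with g(k) = mex{g(k−s) : s ∈ {2, 5}, s ≤ k}:
k:     0  1  2  3  4  5  6  7  8  9 10 11 12 13 14 15
g(k):  0  0  1  1  0  2  1  0  0  1  1  0  2  1  0  0
So g(15) = 0.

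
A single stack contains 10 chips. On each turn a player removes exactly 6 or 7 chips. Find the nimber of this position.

Compute g(0), g(1), … for moves {6, 7}:
k:     0  1  2  3  4  5  6  7  8  9 10
g(k):  0  0  0  0  0  0  1  1  1  1  1
So g(10) = 1.

1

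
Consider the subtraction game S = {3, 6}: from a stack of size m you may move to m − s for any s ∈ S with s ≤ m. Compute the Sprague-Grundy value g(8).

2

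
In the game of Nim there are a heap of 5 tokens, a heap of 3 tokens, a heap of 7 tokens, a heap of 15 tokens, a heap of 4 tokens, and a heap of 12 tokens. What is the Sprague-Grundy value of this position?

6

Nim-sum: 5 ⊕ 3 ⊕ 7 ⊕ 15 ⊕ 4 ⊕ 12 = 6.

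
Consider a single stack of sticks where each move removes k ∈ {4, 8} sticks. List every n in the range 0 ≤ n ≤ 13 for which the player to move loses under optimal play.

0, 1, 2, 3, 12, 13

Compute g(0), g(1), … for moves {4, 8}:
g(0) = mex{} = 0
g(1) = mex{} = 0
g(2) = mex{} = 0
g(3) = mex{} = 0
g(4) = mex{0} = 1
g(5) = mex{0} = 1
g(6) = mex{0} = 1
g(7) = mex{0} = 1
g(8) = mex{0,1} = 2
g(9) = mex{0,1} = 2
g(10) = mex{0,1} = 2
g(11) = mex{0,1} = 2
g(12) = mex{1,2} = 0
g(13) = mex{1,2} = 0
The P-positions (g = 0) in 0..13 are 0, 1, 2, 3, 12, 13.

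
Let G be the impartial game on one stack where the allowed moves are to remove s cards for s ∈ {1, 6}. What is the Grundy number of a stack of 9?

0

Build the Grundy sequence with g(k) = mex{g(k−s) : s ∈ {1, 6}, s ≤ k}:
g(0) = mex{} = 0
g(1) = mex{0} = 1
g(2) = mex{1} = 0
g(3) = mex{0} = 1
g(4) = mex{1} = 0
g(5) = mex{0} = 1
g(6) = mex{0,1} = 2
g(7) = mex{1,2} = 0
g(8) = mex{0} = 1
g(9) = mex{1} = 0
So g(9) = 0.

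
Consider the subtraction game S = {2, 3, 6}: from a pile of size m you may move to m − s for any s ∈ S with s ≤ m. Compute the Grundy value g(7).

1

Compute g(0), g(1), … for moves {2, 3, 6}:
g(0) = mex{} = 0
g(1) = mex{} = 0
g(2) = mex{0} = 1
g(3) = mex{0} = 1
g(4) = mex{0,1} = 2
g(5) = mex{1} = 0
g(6) = mex{0,1,2} = 3
g(7) = mex{0,2} = 1
So g(7) = 1.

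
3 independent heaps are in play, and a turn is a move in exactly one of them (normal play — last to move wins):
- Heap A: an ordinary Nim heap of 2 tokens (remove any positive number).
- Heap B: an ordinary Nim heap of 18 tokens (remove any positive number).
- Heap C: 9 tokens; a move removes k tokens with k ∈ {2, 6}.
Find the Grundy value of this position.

16

Heap A is a plain Nim heap of size 2, so its Grundy value is 2.
Heap B is a plain Nim heap of size 18, so its Grundy value is 18.
For heap C, compute g(0), g(1), … with moves {2, 6}:
k:     0  1  2  3  4  5  6  7  8  9
g(k):  0  0  1  1  0  0  1  1  0  0
So g(9) = 0.
By the Sprague-Grundy theorem, the Grundy value of a sum of independent games is the XOR of the component values.
Combined value = 2 XOR 18 XOR 0 = 16.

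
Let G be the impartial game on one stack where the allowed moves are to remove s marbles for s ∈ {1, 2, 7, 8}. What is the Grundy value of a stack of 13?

1

Compute g(0), g(1), … for moves {1, 2, 7, 8}:
g(0) = mex{} = 0
g(1) = mex{0} = 1
g(2) = mex{0,1} = 2
g(3) = mex{1,2} = 0
g(4) = mex{0,2} = 1
g(5) = mex{0,1} = 2
g(6) = mex{1,2} = 0
g(7) = mex{0,2} = 1
g(8) = mex{0,1} = 2
g(9) = mex{1,2} = 0
g(10) = mex{0,2} = 1
g(11) = mex{0,1} = 2
g(12) = mex{1,2} = 0
g(13) = mex{0,2} = 1
So g(13) = 1.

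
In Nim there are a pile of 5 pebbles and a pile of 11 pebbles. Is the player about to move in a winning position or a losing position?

Winning position

Nim-sum: 5 ⊕ 11 = 14.
The nim-sum is 14 ≠ 0, so this is an N-position: the player to move can win.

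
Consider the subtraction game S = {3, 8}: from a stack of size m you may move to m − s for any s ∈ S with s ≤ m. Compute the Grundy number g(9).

Build the Grundy sequence with g(k) = mex{g(k−s) : s ∈ {3, 8}, s ≤ k}:
g(0) = mex{} = 0
g(1) = mex{} = 0
g(2) = mex{} = 0
g(3) = mex{0} = 1
g(4) = mex{0} = 1
g(5) = mex{0} = 1
g(6) = mex{1} = 0
g(7) = mex{1} = 0
g(8) = mex{0,1} = 2
g(9) = mex{0} = 1
So g(9) = 1.

1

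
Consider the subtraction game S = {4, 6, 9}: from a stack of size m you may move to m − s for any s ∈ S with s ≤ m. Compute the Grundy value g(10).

2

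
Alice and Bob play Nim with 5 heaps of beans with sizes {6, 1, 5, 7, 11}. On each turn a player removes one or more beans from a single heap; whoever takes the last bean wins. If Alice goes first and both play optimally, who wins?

Bitwise XOR of the heap sizes:
  0110  (6)
  0001  (1)
  0101  (5)
  0111  (7)
  1011  (11)
  ----
  1110  (14)
The nim-sum is 14 ≠ 0, so this is an N-position: the player to move can win; Alice has a winning move.

Alice wins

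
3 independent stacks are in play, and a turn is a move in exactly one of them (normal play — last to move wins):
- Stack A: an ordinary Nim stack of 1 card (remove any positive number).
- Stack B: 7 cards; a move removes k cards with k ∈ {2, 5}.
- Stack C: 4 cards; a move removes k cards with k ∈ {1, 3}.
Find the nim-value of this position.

Stack A is a plain Nim stack of size 1, so its Grundy value is 1.
Grundy values for stack B (subtraction set {2, 5}):
k:     0  1  2  3  4  5  6  7
g(k):  0  0  1  1  0  2  1  0
So g(7) = 0.
Grundy values for stack C (subtraction set {1, 3}):
k:     0  1  2  3  4
g(k):  0  1  0  1  0
So g(4) = 0.
By the Sprague-Grundy theorem, the Grundy value of a sum of independent games is the XOR of the component values.
Combined value = 1 ⊕ 0 ⊕ 0 = 1.

1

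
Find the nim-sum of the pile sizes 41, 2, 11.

Compute the nim-sum pairwise:
41 ^ 2 = 43
43 ^ 11 = 32

32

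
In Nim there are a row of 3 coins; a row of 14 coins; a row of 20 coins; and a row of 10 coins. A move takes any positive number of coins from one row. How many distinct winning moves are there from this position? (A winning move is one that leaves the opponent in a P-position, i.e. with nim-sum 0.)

1

Nim-sum: 3 XOR 14 XOR 20 XOR 10 = 19.
The overall nim-sum is X = 19. A row of size p has a winning move iff p XOR X < p (reduce it to p XOR X).
  3: 3 XOR 19 = 16 ≥ 3 — no move.
  14: 14 XOR 19 = 29 ≥ 14 — no move.
  20: 20 XOR 19 = 7 < 20 — winning move (to 7).
  10: 10 XOR 19 = 25 ≥ 10 — no move.
That gives 1 winning move.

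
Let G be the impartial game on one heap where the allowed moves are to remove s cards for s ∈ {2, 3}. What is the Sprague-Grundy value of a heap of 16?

0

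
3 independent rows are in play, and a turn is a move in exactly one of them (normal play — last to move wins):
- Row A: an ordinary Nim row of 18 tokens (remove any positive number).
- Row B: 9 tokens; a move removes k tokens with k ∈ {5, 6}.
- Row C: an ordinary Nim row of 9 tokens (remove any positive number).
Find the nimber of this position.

26

Row A is a plain Nim row of size 18, so its Grundy value is 18.
Grundy values for row B (subtraction set {5, 6}):
g(0) = mex{} = 0
g(1) = mex{} = 0
g(2) = mex{} = 0
g(3) = mex{} = 0
g(4) = mex{} = 0
g(5) = mex{0} = 1
g(6) = mex{0} = 1
g(7) = mex{0} = 1
g(8) = mex{0} = 1
g(9) = mex{0} = 1
So g(9) = 1.
Row C is a plain Nim row of size 9, so its Grundy value is 9.
The value of a disjunctive sum is the nim-sum of the parts.
Combined value = 18 XOR 1 XOR 9 = 26.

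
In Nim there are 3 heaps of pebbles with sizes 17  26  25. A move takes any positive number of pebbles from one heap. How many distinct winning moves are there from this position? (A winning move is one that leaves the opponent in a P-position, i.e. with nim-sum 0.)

Compute the nim-sum pairwise:
17 ^ 26 = 11
11 ^ 25 = 18
The overall nim-sum is X = 18. A heap of size p has a winning move iff p XOR X < p (reduce it to p XOR X).
  17: 17 XOR 18 = 3 < 17 — winning move (to 3).
  26: 26 XOR 18 = 8 < 26 — winning move (to 8).
  25: 25 XOR 18 = 11 < 25 — winning move (to 11).
That gives 3 winning moves.

3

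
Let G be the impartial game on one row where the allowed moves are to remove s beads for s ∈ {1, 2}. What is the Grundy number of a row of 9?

0

Build the Grundy sequence with g(k) = mex{g(k−s) : s ∈ {1, 2}, s ≤ k}:
g(0) = mex{} = 0
g(1) = mex{0} = 1
g(2) = mex{0,1} = 2
g(3) = mex{1,2} = 0
g(4) = mex{0,2} = 1
g(5) = mex{0,1} = 2
g(6) = mex{1,2} = 0
g(7) = mex{0,2} = 1
g(8) = mex{0,1} = 2
g(9) = mex{1,2} = 0
So g(9) = 0.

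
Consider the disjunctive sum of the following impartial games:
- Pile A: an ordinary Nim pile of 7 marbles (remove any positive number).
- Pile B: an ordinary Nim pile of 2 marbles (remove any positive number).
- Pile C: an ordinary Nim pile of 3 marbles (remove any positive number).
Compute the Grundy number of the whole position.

6

Pile A is a plain Nim pile of size 7, so its Grundy value is 7.
Pile B is a plain Nim pile of size 2, so its Grundy value is 2.
Pile C is a plain Nim pile of size 3, so its Grundy value is 3.
By the Sprague-Grundy theorem, the Grundy value of a sum of independent games is the XOR of the component values.
Combined value = 7 XOR 2 XOR 3 = 6.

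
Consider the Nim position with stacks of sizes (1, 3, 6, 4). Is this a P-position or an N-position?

P-position

Nim-sum: 1 ^ 3 ^ 6 ^ 4 = 0.
The nim-sum is 0, so this is a P-position: the player to move is in a losing position under optimal play.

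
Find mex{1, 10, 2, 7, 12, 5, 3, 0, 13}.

The values 0, 1, 2, 3 are all present; 4 is the first non-negative integer missing from the set.

4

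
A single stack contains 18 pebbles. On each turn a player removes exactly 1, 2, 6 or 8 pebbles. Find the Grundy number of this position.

1

Compute g(0), g(1), … for moves {1, 2, 6, 8}:
k:     0  1  2  3  4  5  6  7  8  9 10 11 12 13 14 15 16 17 18
g(k):  0  1  2  0  1  2  3  0  1  2  0  1  2  3  0  1  2  0  1
So g(18) = 1.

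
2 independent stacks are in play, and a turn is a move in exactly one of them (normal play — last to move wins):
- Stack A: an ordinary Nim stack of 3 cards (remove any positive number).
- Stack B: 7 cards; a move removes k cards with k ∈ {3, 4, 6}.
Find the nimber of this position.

1

Stack A is a plain Nim stack of size 3, so its Grundy value is 3.
For stack B, compute g(0), g(1), … with moves {3, 4, 6}:
g(0) = mex{} = 0
g(1) = mex{} = 0
g(2) = mex{} = 0
g(3) = mex{0} = 1
g(4) = mex{0} = 1
g(5) = mex{0} = 1
g(6) = mex{0,1} = 2
g(7) = mex{0,1} = 2
So g(7) = 2.
The value of a disjunctive sum is the nim-sum of the parts.
Combined value = 3 ⊕ 2 = 1.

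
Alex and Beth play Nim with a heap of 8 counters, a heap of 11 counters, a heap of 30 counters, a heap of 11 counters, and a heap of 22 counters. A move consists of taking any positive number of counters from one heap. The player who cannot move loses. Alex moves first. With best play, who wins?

Beth wins

Compute the nim-sum pairwise:
8 XOR 11 = 3
3 XOR 30 = 29
29 XOR 11 = 22
22 XOR 22 = 0
The nim-sum is 0, so this is a P-position: the player to move is in a losing position under optimal play; Alex is about to move from it and so loses — Beth wins.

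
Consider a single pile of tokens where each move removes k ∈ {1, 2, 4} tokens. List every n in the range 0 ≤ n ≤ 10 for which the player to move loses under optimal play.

0, 3, 6, 9

Compute g(0), g(1), … for moves {1, 2, 4}:
g(0) = mex{} = 0
g(1) = mex{0} = 1
g(2) = mex{0,1} = 2
g(3) = mex{1,2} = 0
g(4) = mex{0,2} = 1
g(5) = mex{0,1} = 2
g(6) = mex{1,2} = 0
g(7) = mex{0,2} = 1
g(8) = mex{0,1} = 2
g(9) = mex{1,2} = 0
g(10) = mex{0,2} = 1
The P-positions (g = 0) in 0..10 are 0, 3, 6, 9.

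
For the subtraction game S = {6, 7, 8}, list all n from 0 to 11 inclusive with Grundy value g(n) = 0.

0, 1, 2, 3, 4, 5

Build the Grundy sequence with g(k) = mex{g(k−s) : s ∈ {6, 7, 8}, s ≤ k}:
g(0) = mex{} = 0
g(1) = mex{} = 0
g(2) = mex{} = 0
g(3) = mex{} = 0
g(4) = mex{} = 0
g(5) = mex{} = 0
g(6) = mex{0} = 1
g(7) = mex{0} = 1
g(8) = mex{0} = 1
g(9) = mex{0} = 1
g(10) = mex{0} = 1
g(11) = mex{0} = 1
The P-positions (g = 0) in 0..11 are 0, 1, 2, 3, 4, 5.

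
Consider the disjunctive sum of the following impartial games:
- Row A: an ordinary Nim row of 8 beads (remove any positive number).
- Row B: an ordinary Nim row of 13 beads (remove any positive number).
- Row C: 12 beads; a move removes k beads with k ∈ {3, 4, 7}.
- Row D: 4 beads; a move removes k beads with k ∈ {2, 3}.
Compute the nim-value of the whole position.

7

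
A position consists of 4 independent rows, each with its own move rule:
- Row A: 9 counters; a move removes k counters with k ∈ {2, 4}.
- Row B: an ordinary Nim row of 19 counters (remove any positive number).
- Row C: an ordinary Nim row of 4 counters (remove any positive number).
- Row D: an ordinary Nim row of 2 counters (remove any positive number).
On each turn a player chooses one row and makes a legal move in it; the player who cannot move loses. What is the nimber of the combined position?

20

Grundy values for row A (subtraction set {2, 4}):
k:     0  1  2  3  4  5  6  7  8  9
g(k):  0  0  1  1  2  2  0  0  1  1
So g(9) = 1.
Row B is a plain Nim row of size 19, so its Grundy value is 19.
Row C is a plain Nim row of size 4, so its Grundy value is 4.
Row D is a plain Nim row of size 2, so its Grundy value is 2.
By the Sprague-Grundy theorem, the Grundy value of a sum of independent games is the XOR of the component values.
Combined value = 1 ⊕ 19 ⊕ 4 ⊕ 2 = 20.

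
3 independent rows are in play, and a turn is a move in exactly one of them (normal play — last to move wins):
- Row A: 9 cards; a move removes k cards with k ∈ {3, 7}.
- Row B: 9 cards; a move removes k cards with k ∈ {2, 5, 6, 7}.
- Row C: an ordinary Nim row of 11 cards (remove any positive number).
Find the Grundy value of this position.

Grundy values for row A (subtraction set {3, 7}):
g(0) = mex{} = 0
g(1) = mex{} = 0
g(2) = mex{} = 0
g(3) = mex{0} = 1
g(4) = mex{0} = 1
g(5) = mex{0} = 1
g(6) = mex{1} = 0
g(7) = mex{0,1} = 2
g(8) = mex{0,1} = 2
g(9) = mex{0} = 1
So g(9) = 1.
Build the Grundy sequence for row B with g(k) = mex{g(k−s) : s ∈ {2, 5, 6, 7}, s ≤ k}:
k:     0  1  2  3  4  5  6  7  8  9
g(k):  0  0  1  1  0  2  1  3  2  2
So g(9) = 2.
Row C is a plain Nim row of size 11, so its Grundy value is 11.
By the Sprague-Grundy theorem, the Grundy value of a sum of independent games is the XOR of the component values.
Combined value = 1 ⊕ 2 ⊕ 11 = 8.

8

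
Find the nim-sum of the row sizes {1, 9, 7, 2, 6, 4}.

15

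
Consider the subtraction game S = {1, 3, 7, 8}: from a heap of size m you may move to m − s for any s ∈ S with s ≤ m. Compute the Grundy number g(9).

Compute g(0), g(1), … for moves {1, 3, 7, 8}:
k:     0  1  2  3  4  5  6  7  8  9
g(k):  0  1  0  1  0  1  0  1  2  3
So g(9) = 3.

3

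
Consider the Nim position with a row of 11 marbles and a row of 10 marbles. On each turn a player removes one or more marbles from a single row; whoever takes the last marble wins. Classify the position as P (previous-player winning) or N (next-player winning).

Compute the nim-sum pairwise:
11 ⊕ 10 = 1
The nim-sum is 1 ≠ 0, so this is an N-position: the player to move can win.

N-position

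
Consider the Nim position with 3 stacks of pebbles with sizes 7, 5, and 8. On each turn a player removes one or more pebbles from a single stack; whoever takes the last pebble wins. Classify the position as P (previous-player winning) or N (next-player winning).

Compute the nim-sum pairwise:
7 ⊕ 5 = 2
2 ⊕ 8 = 10
The nim-sum is 10 ≠ 0, so this is an N-position: the player to move can win.

N-position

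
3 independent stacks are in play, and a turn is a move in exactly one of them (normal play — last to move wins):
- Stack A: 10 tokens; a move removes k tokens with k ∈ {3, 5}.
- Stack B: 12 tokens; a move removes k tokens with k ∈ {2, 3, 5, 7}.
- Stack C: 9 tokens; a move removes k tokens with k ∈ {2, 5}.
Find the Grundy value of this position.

For stack A, compute g(0), g(1), … with moves {3, 5}:
g(0) = mex{} = 0
g(1) = mex{} = 0
g(2) = mex{} = 0
g(3) = mex{0} = 1
g(4) = mex{0} = 1
g(5) = mex{0} = 1
g(6) = mex{0,1} = 2
g(7) = mex{0,1} = 2
g(8) = mex{1} = 0
g(9) = mex{1,2} = 0
g(10) = mex{1,2} = 0
So g(10) = 0.
For stack B, compute g(0), g(1), … with moves {2, 3, 5, 7}:
k:     0  1  2  3  4  5  6  7  8  9 10 11 12
g(k):  0  0  1  1  2  2  3  3  4  0  0  1  1
So g(12) = 1.
Build the Grundy sequence for stack C with g(k) = mex{g(k−s) : s ∈ {2, 5}, s ≤ k}:
k:     0  1  2  3  4  5  6  7  8  9
g(k):  0  0  1  1  0  2  1  0  0  1
So g(9) = 1.
By the Sprague-Grundy theorem, the Grundy value of a sum of independent games is the XOR of the component values.
Combined value = 0 XOR 1 XOR 1 = 0.

0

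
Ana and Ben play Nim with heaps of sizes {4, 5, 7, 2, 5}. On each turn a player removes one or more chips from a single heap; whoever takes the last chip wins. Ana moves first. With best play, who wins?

Ana wins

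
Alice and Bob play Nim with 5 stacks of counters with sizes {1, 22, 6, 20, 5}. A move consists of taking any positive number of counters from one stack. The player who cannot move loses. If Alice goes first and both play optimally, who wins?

Bob wins

Bitwise XOR of the heap sizes:
  00001  (1)
  10110  (22)
  00110  (6)
  10100  (20)
  00101  (5)
  -----
  00000  (0)
The nim-sum is 0, so this is a P-position: the player to move is in a losing position under optimal play; Alice is about to move from it and so loses — Bob wins.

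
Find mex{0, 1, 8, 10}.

2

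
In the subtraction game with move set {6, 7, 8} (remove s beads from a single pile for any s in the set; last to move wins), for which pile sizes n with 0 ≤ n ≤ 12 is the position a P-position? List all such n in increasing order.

0, 1, 2, 3, 4, 5

Compute g(0), g(1), … for moves {6, 7, 8}:
k:     0  1  2  3  4  5  6  7  8  9 10 11 12
g(k):  0  0  0  0  0  0  1  1  1  1  1  1  2
The P-positions (g = 0) in 0..12 are 0, 1, 2, 3, 4, 5.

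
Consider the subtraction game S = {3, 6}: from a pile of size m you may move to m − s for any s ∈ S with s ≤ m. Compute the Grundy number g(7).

Compute g(0), g(1), … for moves {3, 6}:
g(0) = mex{} = 0
g(1) = mex{} = 0
g(2) = mex{} = 0
g(3) = mex{0} = 1
g(4) = mex{0} = 1
g(5) = mex{0} = 1
g(6) = mex{0,1} = 2
g(7) = mex{0,1} = 2
So g(7) = 2.

2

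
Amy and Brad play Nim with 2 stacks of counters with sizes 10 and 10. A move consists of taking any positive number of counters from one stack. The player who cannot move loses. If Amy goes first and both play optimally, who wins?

Nim-sum: 10 ^ 10 = 0.
The nim-sum is 0, so this is a P-position: the player to move is in a losing position under optimal play; Amy is about to move from it and so loses — Brad wins.

Brad wins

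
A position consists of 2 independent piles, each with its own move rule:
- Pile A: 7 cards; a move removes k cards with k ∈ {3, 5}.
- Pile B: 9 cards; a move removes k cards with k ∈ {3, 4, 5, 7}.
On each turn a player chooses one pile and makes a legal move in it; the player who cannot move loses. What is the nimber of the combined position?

1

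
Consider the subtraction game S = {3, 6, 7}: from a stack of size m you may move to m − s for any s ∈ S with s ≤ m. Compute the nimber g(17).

2

Compute g(0), g(1), … for moves {3, 6, 7}:
k:     0  1  2  3  4  5  6  7  8  9 10 11 12 13 14 15 16 17
g(k):  0  0  0  1  1  1  2  2  2  3  0  0  0  1  1  1  2  2
So g(17) = 2.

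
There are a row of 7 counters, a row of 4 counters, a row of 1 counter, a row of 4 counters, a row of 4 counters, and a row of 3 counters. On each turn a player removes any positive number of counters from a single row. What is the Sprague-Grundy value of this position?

1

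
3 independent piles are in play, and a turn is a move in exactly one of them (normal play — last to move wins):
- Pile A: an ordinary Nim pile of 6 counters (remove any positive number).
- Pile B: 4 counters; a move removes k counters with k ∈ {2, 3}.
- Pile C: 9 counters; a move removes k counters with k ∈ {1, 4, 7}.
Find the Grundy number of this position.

5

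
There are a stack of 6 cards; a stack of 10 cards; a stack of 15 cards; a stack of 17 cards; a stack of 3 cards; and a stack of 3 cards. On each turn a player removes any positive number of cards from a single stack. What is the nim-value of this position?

18

Bitwise XOR of the heap sizes:
  00110  (6)
  01010  (10)
  01111  (15)
  10001  (17)
  00011  (3)
  00011  (3)
  -----
  10010  (18)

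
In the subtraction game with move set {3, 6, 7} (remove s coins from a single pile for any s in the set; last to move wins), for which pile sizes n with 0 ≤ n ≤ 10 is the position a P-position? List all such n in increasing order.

0, 1, 2, 10

Grundy values for subtraction set {3, 6, 7}:
k:     0  1  2  3  4  5  6  7  8  9 10
g(k):  0  0  0  1  1  1  2  2  2  3  0
The P-positions (g = 0) in 0..10 are 0, 1, 2, 10.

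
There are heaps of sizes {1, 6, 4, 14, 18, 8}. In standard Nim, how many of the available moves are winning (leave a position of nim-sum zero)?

Compute the nim-sum pairwise:
1 XOR 6 = 7
7 XOR 4 = 3
3 XOR 14 = 13
13 XOR 18 = 31
31 XOR 8 = 23
The overall nim-sum is X = 23. A heap of size p has a winning move iff p XOR X < p (reduce it to p XOR X).
  1: 1 XOR 23 = 22 ≥ 1 — no move.
  6: 6 XOR 23 = 17 ≥ 6 — no move.
  4: 4 XOR 23 = 19 ≥ 4 — no move.
  14: 14 XOR 23 = 25 ≥ 14 — no move.
  18: 18 XOR 23 = 5 < 18 — winning move (to 5).
  8: 8 XOR 23 = 31 ≥ 8 — no move.
That gives 1 winning move.

1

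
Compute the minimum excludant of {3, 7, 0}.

0 is in the set but 1 is not, so the mex is 1.

1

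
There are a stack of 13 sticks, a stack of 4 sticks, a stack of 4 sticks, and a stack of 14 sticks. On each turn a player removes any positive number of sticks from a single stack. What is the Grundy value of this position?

3

Nim-sum: 13 XOR 4 XOR 4 XOR 14 = 3.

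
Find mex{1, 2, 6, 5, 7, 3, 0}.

4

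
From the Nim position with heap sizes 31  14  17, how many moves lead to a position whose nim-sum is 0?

Bitwise XOR of the heap sizes:
  11111  (31)
  01110  (14)
  10001  (17)
  -----
  00000  (0)
The nim-sum is already 0, so every move leaves a nonzero nim-sum — there are no winning moves.

0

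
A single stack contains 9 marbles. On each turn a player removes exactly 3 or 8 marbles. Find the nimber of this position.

1

Grundy values for subtraction set {3, 8}:
g(0) = mex{} = 0
g(1) = mex{} = 0
g(2) = mex{} = 0
g(3) = mex{0} = 1
g(4) = mex{0} = 1
g(5) = mex{0} = 1
g(6) = mex{1} = 0
g(7) = mex{1} = 0
g(8) = mex{0,1} = 2
g(9) = mex{0} = 1
So g(9) = 1.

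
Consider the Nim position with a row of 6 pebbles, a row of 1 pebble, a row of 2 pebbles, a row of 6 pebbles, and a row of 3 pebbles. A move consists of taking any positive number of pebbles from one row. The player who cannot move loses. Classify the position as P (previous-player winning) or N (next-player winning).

Compute the nim-sum pairwise:
6 ⊕ 1 = 7
7 ⊕ 2 = 5
5 ⊕ 6 = 3
3 ⊕ 3 = 0
The nim-sum is 0, so this is a P-position: the player to move is in a losing position under optimal play.

P-position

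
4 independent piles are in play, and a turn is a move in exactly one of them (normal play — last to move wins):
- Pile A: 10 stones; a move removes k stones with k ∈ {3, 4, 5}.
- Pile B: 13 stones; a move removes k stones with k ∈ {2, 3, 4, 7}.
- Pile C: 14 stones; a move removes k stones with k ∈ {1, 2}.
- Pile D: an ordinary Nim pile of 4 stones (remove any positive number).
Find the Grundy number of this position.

For pile A, compute g(0), g(1), … with moves {3, 4, 5}:
k:     0  1  2  3  4  5  6  7  8  9 10
g(k):  0  0  0  1  1  1  2  2  0  0  0
So g(10) = 0.
For pile B, compute g(0), g(1), … with moves {2, 3, 4, 7}:
k:     0  1  2  3  4  5  6  7  8  9 10 11 12 13
g(k):  0  0  1  1  2  2  0  3  1  4  2  0  0  1
So g(13) = 1.
Build the Grundy sequence for pile C with g(k) = mex{g(k−s) : s ∈ {1, 2}, s ≤ k}:
g(0) = mex{} = 0
g(1) = mex{0} = 1
g(2) = mex{0,1} = 2
g(3) = mex{1,2} = 0
g(4) = mex{0,2} = 1
g(5) = mex{0,1} = 2
g(6) = mex{1,2} = 0
g(7) = mex{0,2} = 1
g(8) = mex{0,1} = 2
g(9) = mex{1,2} = 0
g(10) = mex{0,2} = 1
g(11) = mex{0,1} = 2
g(12) = mex{1,2} = 0
g(13) = mex{0,2} = 1
g(14) = mex{0,1} = 2
So g(14) = 2.
Pile D is a plain Nim pile of size 4, so its Grundy value is 4.
By the Sprague-Grundy theorem, the Grundy value of a sum of independent games is the XOR of the component values.
Combined value = 0 ⊕ 1 ⊕ 2 ⊕ 4 = 7.

7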